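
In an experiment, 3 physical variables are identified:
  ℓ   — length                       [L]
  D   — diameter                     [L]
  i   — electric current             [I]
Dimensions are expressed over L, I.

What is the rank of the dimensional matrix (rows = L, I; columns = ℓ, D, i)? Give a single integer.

2

Write exponents as rows L,I / cols ℓ,D,i:
  L: [ 1  1  0]
  I: [ 0  0  1]
Echelon form has 2 nonzero rows (pivots: ℓ,i)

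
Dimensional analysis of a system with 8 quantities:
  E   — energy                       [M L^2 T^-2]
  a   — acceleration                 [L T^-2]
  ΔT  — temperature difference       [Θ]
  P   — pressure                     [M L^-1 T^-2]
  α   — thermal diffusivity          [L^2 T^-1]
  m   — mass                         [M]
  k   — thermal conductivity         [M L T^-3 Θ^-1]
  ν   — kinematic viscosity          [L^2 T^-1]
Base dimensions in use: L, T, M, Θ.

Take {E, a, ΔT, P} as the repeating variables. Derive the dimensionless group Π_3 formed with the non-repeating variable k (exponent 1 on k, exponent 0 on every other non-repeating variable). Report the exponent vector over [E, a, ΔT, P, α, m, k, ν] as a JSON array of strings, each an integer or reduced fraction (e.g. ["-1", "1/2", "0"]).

Write exponents as rows L,T,M,Θ / cols E,a,ΔT,P,α,m,k,ν:
  L: [ 2  1  0 -1  2  0  1  2]
  T: [-2 -2  0 -2 -1  0 -3 -1]
  M: [ 1  0  0  1  0  1  1  0]
  Θ: [ 0  0  1  0  0  0 -1  0]
Echelon form has 4 nonzero rows (pivots: E,a,ΔT,P)
Pivot set = {E,a,ΔT,P}, free = {α,m,k,ν}
RREF:
  r0: [   1    0    0    0  1/2  2/3  1/2  1/2]
  r1: [   0    1    0    0  1/2   -1  1/2  1/2]
  r2: [   0    0    1    0    0    0   -1    0]
  r3: [   0    0    0    1 -1/2  1/3  1/2 -1/2]
Fix exponent of k at 1, α at 0, m at 0, ν at 0; solve each RREF row for its pivot's exponent:
  r0: exp(E) + (1/2)·1 = 0 ⇒ exp(E) = -1/2
  r1: exp(a) + (1/2)·1 = 0 ⇒ exp(a) = -1/2
  r2: exp(ΔT) + (-1)·1 = 0 ⇒ exp(ΔT) = 1
  r3: exp(P) + (1/2)·1 = 0 ⇒ exp(P) = -1/2
Π_3 = E^(-1/2) · a^(-1/2) · ΔT · P^(-1/2) · k

["-1/2", "-1/2", "1", "-1/2", "0", "0", "1", "0"]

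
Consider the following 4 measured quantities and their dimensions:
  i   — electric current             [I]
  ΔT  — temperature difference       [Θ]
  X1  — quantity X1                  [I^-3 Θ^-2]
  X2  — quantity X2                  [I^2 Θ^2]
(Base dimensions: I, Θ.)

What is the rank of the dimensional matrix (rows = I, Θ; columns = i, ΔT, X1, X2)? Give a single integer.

2

Write exponents as rows I,Θ / cols i,ΔT,X1,X2:
  I: [ 1  0 -3  2]
  Θ: [ 0  1 -2  2]
RREF → pivots at {i,ΔT} ⇒ r = 2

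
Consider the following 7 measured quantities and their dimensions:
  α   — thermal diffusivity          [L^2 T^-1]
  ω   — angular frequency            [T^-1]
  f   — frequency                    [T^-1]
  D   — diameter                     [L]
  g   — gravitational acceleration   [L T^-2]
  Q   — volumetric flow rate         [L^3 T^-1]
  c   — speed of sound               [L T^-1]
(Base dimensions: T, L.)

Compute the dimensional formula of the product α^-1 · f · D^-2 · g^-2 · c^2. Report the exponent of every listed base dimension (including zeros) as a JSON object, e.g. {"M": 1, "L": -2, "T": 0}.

{"T": 2, "L": -4}

Write exponents as rows T,L / cols α,ω,f,D,g,Q,c:
  T: [-1 -1 -1  0 -2 -1 -1]
  L: [ 2  0  0  1  1  3  1]
  [T]: (-1)·-1+(1)·-1+(-2)·0+(-2)·-2+(2)·-1 = 2
  [L]: (-1)·2+(1)·0+(-2)·1+(-2)·1+(2)·1 = -4
⇒ T^2 L^-4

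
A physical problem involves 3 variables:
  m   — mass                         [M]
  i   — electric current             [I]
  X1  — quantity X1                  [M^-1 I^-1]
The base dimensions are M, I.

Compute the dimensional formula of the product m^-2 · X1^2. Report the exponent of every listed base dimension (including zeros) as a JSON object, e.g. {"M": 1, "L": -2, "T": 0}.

Dimensional matrix (M×I by m×i×X1):
  M: [ 1  0 -1]
  I: [ 0  1 -1]
  [M]: (-2)·1+(2)·-1 = -4
  [I]: (-2)·0+(2)·-1 = -2
⇒ M^-4 I^-2

{"M": -4, "I": -2}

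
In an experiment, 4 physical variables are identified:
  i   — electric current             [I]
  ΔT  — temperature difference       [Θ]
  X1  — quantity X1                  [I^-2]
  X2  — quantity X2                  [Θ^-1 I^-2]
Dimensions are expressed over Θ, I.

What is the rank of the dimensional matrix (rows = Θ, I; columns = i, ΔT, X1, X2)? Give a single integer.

Exponent matrix [Θ,I] × [i,ΔT,X1,X2]:
  Θ: [ 0  1  0 -1]
  I: [ 1  0 -2 -2]
Echelon form has 2 nonzero rows (pivots: i,ΔT)

2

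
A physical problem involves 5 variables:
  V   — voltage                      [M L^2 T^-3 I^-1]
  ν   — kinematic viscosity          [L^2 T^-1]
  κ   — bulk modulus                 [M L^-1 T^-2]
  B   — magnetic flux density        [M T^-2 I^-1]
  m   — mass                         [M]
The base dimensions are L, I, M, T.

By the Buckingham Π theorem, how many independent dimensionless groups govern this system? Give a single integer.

1

Write exponents as rows L,I,M,T / cols V,ν,κ,B,m:
  L: [ 2  2 -1  0  0]
  I: [-1  0  0 -1  0]
  M: [ 1  0  1  1  1]
  T: [-3 -1 -2 -2  0]
RREF → pivots at {V,ν,κ,m} ⇒ r = 4
5 vars − rank 4 = 1 Π group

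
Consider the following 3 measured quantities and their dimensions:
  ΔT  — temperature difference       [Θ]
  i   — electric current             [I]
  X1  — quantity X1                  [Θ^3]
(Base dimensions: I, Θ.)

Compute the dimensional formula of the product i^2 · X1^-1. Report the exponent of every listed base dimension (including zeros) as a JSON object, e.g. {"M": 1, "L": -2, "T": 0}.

Write exponents as rows I,Θ / cols ΔT,i,X1:
  I: [ 0  1  0]
  Θ: [ 1  0  3]
  [I]: (2)·1+(-1)·0 = 2
  [Θ]: (2)·0+(-1)·3 = -3
⇒ I^2 Θ^-3

{"I": 2, "Θ": -3}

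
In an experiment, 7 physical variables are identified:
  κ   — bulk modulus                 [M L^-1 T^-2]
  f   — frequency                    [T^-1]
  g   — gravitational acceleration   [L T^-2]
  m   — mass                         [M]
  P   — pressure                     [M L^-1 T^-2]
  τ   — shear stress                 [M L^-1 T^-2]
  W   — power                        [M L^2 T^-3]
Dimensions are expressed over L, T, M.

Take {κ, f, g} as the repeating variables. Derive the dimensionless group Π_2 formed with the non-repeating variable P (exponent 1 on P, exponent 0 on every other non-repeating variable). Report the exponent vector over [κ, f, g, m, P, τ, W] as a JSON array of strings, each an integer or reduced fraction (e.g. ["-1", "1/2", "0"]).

Exponent matrix [L,T,M] × [κ,f,g,m,P,τ,W]:
  L: [-1  0  1  0 -1 -1  2]
  T: [-2 -1 -2  0 -2 -2 -3]
  M: [ 1  0  0  1  1  1  1]
RREF → pivots at {κ,f,g} ⇒ r = 3
Repeat: κ,f,g; free: m,P,τ,W
RREF:
  r0: [   1    0    0    1    1    1    1]
  r1: [   0    1    0   -4    0    0   -5]
  r2: [   0    0    1    1    0    0    3]
Fix exponent of P at 1, m at 0, τ at 0, W at 0; solve each RREF row for its pivot's exponent:
  r0: exp(κ) + (1)·1 = 0 ⇒ exp(κ) = -1
  r1: exp(f) + (0)·1 = 0 ⇒ exp(f) = 0
  r2: exp(g) + (0)·1 = 0 ⇒ exp(g) = 0
Π_2 = κ^-1 · P

["-1", "0", "0", "0", "1", "0", "0"]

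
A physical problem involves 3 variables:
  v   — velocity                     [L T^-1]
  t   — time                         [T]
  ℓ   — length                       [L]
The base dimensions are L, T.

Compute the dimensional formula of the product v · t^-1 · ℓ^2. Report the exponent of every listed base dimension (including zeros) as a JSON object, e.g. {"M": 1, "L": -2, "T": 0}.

{"L": 3, "T": -2}

Dimensional matrix (L×T by v×t×ℓ):
  L: [ 1  0  1]
  T: [-1  1  0]
  [L]: (1)·1+(-1)·0+(2)·1 = 3
  [T]: (1)·-1+(-1)·1+(2)·0 = -2
⇒ L^3 T^-2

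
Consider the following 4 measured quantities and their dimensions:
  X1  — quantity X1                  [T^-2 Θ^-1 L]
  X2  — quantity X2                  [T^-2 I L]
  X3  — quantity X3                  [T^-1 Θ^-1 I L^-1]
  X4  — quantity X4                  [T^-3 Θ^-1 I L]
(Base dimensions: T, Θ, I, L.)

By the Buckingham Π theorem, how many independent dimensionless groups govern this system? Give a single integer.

Dimensional matrix (T×Θ×I×L by X1×X2×X3×X4):
  T: [-2 -2 -1 -3]
  Θ: [-1  0 -1 -1]
  I: [ 0  1  1  1]
  L: [ 1  1 -1  1]
RREF → pivots at {X1,X2,X3} ⇒ r = 3
Π count = n − r = 4 − 3 = 1

1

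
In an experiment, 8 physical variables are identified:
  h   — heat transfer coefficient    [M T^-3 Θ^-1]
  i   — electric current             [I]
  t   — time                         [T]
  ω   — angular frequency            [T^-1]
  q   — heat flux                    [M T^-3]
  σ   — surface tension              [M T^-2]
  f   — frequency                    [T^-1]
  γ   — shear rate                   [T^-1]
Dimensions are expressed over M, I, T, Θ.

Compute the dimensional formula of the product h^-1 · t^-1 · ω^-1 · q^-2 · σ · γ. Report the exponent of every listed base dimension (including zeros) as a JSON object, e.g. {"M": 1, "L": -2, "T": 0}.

Exponent matrix [M,I,T,Θ] × [h,i,t,ω,q,σ,f,γ]:
  M: [ 1  0  0  0  1  1  0  0]
  I: [ 0  1  0  0  0  0  0  0]
  T: [-3  0  1 -1 -3 -2 -1 -1]
  Θ: [-1  0  0  0  0  0  0  0]
  [M]: (-1)·1+(-1)·0+(-1)·0+(-2)·1+(1)·1+(1)·0 = -2
  [I]: (-1)·0+(-1)·0+(-1)·0+(-2)·0+(1)·0+(1)·0 = 0
  [T]: (-1)·-3+(-1)·1+(-1)·-1+(-2)·-3+(1)·-2+(1)·-1 = 6
  [Θ]: (-1)·-1+(-1)·0+(-1)·0+(-2)·0+(1)·0+(1)·0 = 1
⇒ M^-2 T^6 Θ

{"M": -2, "I": 0, "T": 6, "Θ": 1}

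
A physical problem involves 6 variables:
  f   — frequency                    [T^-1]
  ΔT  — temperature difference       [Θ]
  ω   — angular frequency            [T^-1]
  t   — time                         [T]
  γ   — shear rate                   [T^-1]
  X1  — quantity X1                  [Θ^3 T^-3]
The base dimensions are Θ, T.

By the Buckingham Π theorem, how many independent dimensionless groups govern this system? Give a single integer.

4

Dimensional matrix (Θ×T by f×ΔT×ω×t×γ×X1):
  Θ: [ 0  1  0  0  0  3]
  T: [-1  0 -1  1 -1 -3]
Row reduction gives pivot columns f,ΔT; rank = 2
n=6, r=2 ⇒ 4 dimensionless groups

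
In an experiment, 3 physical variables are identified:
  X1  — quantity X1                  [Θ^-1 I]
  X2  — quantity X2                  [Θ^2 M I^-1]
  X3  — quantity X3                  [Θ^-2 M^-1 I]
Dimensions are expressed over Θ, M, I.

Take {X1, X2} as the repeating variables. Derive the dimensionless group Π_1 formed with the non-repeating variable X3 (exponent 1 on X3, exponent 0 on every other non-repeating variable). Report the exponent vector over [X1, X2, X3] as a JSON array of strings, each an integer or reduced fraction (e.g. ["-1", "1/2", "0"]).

["0", "1", "1"]

Write exponents as rows Θ,M,I / cols X1,X2,X3:
  Θ: [-1  2 -2]
  M: [ 0  1 -1]
  I: [ 1 -1  1]
Echelon form has 2 nonzero rows (pivots: X1,X2)
Repeat: X1,X2; free: X3
RREF:
  r0: [   1    0    0]
  r1: [   0    1   -1]
  r2: [   0    0    0]
Fix exponent of X3 at 1; solve each RREF row for its pivot's exponent:
  r0: exp(X1) + (0)·1 = 0 ⇒ exp(X1) = 0
  r1: exp(X2) + (-1)·1 = 0 ⇒ exp(X2) = 1
Π_1 = X2 · X3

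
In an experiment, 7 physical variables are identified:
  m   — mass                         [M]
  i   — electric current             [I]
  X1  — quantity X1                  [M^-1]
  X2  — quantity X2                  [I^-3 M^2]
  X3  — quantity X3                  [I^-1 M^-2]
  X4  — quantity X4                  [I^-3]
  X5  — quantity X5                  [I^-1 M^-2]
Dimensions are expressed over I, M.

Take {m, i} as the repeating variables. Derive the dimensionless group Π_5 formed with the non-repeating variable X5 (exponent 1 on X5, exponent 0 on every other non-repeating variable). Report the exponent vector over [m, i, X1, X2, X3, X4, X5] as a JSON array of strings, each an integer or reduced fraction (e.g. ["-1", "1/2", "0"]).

["2", "1", "0", "0", "0", "0", "1"]

Exponent matrix [I,M] × [m,i,X1,X2,X3,X4,X5]:
  I: [ 0  1  0 -3 -1 -3 -1]
  M: [ 1  0 -1  2 -2  0 -2]
Row reduction gives pivot columns m,i; rank = 2
Pivot set = {m,i}, free = {X1,X2,X3,X4,X5}
RREF:
  r0: [   1    0   -1    2   -2    0   -2]
  r1: [   0    1    0   -3   -1   -3   -1]
Fix exponent of X5 at 1, X1 at 0, X2 at 0, X3 at 0, X4 at 0; solve each RREF row for its pivot's exponent:
  r0: exp(m) + (-2)·1 = 0 ⇒ exp(m) = 2
  r1: exp(i) + (-1)·1 = 0 ⇒ exp(i) = 1
Π_5 = m^2 · i · X5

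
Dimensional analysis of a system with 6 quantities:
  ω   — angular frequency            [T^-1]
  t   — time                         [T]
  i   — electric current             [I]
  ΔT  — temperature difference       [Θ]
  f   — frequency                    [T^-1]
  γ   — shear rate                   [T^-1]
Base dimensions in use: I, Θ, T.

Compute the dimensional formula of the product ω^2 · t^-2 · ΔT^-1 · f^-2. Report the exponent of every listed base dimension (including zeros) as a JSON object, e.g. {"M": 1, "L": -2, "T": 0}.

Dimensional matrix (I×Θ×T by ω×t×i×ΔT×f×γ):
  I: [ 0  0  1  0  0  0]
  Θ: [ 0  0  0  1  0  0]
  T: [-1  1  0  0 -1 -1]
  [I]: (2)·0+(-2)·0+(-1)·0+(-2)·0 = 0
  [Θ]: (2)·0+(-2)·0+(-1)·1+(-2)·0 = -1
  [T]: (2)·-1+(-2)·1+(-1)·0+(-2)·-1 = -2
⇒ Θ^-1 T^-2

{"I": 0, "Θ": -1, "T": -2}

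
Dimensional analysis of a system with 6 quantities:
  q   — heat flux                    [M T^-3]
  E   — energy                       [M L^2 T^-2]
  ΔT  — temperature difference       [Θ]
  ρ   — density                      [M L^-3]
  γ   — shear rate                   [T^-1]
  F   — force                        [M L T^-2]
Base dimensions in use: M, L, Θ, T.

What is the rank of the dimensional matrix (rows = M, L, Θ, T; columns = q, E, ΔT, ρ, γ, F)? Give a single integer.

Write exponents as rows M,L,Θ,T / cols q,E,ΔT,ρ,γ,F:
  M: [ 1  1  0  1  0  1]
  L: [ 0  2  0 -3  0  1]
  Θ: [ 0  0  1  0  0  0]
  T: [-3 -2  0  0 -1 -2]
RREF → pivots at {q,E,ΔT,ρ} ⇒ r = 4

4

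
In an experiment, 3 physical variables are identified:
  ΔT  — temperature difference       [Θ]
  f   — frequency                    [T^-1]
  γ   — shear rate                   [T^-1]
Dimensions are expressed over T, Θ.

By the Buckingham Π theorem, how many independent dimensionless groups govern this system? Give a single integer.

Write exponents as rows T,Θ / cols ΔT,f,γ:
  T: [ 0 -1 -1]
  Θ: [ 1  0  0]
Row reduction gives pivot columns ΔT,f; rank = 2
Π count = n − r = 3 − 2 = 1

1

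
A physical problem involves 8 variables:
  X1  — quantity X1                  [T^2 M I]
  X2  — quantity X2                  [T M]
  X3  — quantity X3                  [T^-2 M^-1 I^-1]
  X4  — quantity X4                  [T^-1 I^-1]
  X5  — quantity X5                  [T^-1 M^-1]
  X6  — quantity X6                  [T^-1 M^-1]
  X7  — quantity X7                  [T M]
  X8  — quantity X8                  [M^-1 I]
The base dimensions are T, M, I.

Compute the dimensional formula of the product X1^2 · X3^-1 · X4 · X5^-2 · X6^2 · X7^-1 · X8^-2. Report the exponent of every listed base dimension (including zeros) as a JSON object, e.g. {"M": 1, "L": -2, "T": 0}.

Write exponents as rows T,M,I / cols X1,X2,X3,X4,X5,X6,X7,X8:
  T: [ 2  1 -2 -1 -1 -1  1  0]
  M: [ 1  1 -1  0 -1 -1  1 -1]
  I: [ 1  0 -1 -1  0  0  0  1]
  [T]: (2)·2+(-1)·-2+(1)·-1+(-2)·-1+(2)·-1+(-1)·1+(-2)·0 = 4
  [M]: (2)·1+(-1)·-1+(1)·0+(-2)·-1+(2)·-1+(-1)·1+(-2)·-1 = 4
  [I]: (2)·1+(-1)·-1+(1)·-1+(-2)·0+(2)·0+(-1)·0+(-2)·1 = 0
⇒ T^4 M^4

{"T": 4, "M": 4, "I": 0}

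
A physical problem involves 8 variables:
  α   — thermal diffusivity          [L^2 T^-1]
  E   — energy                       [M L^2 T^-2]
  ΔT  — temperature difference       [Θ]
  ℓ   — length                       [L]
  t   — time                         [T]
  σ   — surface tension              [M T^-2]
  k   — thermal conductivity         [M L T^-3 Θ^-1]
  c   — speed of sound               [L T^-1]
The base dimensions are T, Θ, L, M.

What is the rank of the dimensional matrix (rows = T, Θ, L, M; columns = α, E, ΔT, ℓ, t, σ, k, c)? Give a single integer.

Dimensional matrix (T×Θ×L×M by α×E×ΔT×ℓ×t×σ×k×c):
  T: [-1 -2  0  0  1 -2 -3 -1]
  Θ: [ 0  0  1  0  0  0 -1  0]
  L: [ 2  2  0  1  0  0  1  1]
  M: [ 0  1  0  0  0  1  1  0]
Echelon form has 4 nonzero rows (pivots: α,E,ΔT,ℓ)

4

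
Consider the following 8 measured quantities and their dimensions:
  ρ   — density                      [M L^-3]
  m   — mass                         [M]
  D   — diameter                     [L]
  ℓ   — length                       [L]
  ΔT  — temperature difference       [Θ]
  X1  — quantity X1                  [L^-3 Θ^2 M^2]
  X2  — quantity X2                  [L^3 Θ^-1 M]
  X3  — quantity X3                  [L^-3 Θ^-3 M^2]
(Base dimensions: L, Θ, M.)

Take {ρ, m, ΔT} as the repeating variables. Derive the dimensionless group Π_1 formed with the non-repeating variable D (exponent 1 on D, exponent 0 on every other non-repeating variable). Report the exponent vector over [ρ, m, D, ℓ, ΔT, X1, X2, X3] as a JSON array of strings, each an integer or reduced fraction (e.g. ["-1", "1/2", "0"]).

Dimensional matrix (L×Θ×M by ρ×m×D×ℓ×ΔT×X1×X2×X3):
  L: [-3  0  1  1  0 -3  3 -3]
  Θ: [ 0  0  0  0  1  2 -1 -3]
  M: [ 1  1  0  0  0  2  1  2]
Echelon form has 3 nonzero rows (pivots: ρ,m,ΔT)
Repeat: ρ,m,ΔT; free: D,ℓ,X1,X2,X3
RREF:
  r0: [   1    0 -1/3 -1/3    0    1   -1    1]
  r1: [   0    1  1/3  1/3    0    1    2    1]
  r2: [   0    0    0    0    1    2   -1   -3]
Fix exponent of D at 1, ℓ at 0, X1 at 0, X2 at 0, X3 at 0; solve each RREF row for its pivot's exponent:
  r0: exp(ρ) + (-1/3)·1 = 0 ⇒ exp(ρ) = 1/3
  r1: exp(m) + (1/3)·1 = 0 ⇒ exp(m) = -1/3
  r2: exp(ΔT) + (0)·1 = 0 ⇒ exp(ΔT) = 0
Π_1 = ρ^(1/3) · m^(-1/3) · D

["1/3", "-1/3", "1", "0", "0", "0", "0", "0"]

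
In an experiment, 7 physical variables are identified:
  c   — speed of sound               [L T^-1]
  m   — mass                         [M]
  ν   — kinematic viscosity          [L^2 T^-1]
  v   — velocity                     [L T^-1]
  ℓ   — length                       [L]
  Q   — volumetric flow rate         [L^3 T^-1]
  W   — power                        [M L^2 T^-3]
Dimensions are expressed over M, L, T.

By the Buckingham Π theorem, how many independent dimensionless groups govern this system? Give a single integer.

Write exponents as rows M,L,T / cols c,m,ν,v,ℓ,Q,W:
  M: [ 0  1  0  0  0  0  1]
  L: [ 1  0  2  1  1  3  2]
  T: [-1  0 -1 -1  0 -1 -3]
RREF → pivots at {c,m,ν} ⇒ r = 3
7 vars − rank 3 = 4 Π groups

4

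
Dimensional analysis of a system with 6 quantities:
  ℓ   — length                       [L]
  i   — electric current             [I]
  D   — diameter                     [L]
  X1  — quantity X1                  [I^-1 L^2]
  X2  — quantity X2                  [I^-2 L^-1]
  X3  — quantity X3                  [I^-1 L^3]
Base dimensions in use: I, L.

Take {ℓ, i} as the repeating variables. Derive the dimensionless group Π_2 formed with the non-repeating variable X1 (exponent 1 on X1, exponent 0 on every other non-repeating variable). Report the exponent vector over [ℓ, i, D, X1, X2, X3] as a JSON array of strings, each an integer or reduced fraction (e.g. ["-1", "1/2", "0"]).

Write exponents as rows I,L / cols ℓ,i,D,X1,X2,X3:
  I: [ 0  1  0 -1 -2 -1]
  L: [ 1  0  1  2 -1  3]
RREF → pivots at {ℓ,i} ⇒ r = 2
Pivot set = {ℓ,i}, free = {D,X1,X2,X3}
RREF:
  r0: [   1    0    1    2   -1    3]
  r1: [   0    1    0   -1   -2   -1]
Fix exponent of X1 at 1, D at 0, X2 at 0, X3 at 0; solve each RREF row for its pivot's exponent:
  r0: exp(ℓ) + (2)·1 = 0 ⇒ exp(ℓ) = -2
  r1: exp(i) + (-1)·1 = 0 ⇒ exp(i) = 1
Π_2 = ℓ^-2 · i · X1

["-2", "1", "0", "1", "0", "0"]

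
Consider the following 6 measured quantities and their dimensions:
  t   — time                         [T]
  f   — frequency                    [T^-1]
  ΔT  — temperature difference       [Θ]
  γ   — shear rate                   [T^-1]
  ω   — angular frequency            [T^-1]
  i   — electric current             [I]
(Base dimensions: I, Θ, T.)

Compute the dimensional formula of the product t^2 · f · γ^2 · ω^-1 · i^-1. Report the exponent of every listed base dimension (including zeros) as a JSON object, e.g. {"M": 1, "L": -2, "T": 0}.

Dimensional matrix (I×Θ×T by t×f×ΔT×γ×ω×i):
  I: [ 0  0  0  0  0  1]
  Θ: [ 0  0  1  0  0  0]
  T: [ 1 -1  0 -1 -1  0]
  [I]: (2)·0+(1)·0+(2)·0+(-1)·0+(-1)·1 = -1
  [Θ]: (2)·0+(1)·0+(2)·0+(-1)·0+(-1)·0 = 0
  [T]: (2)·1+(1)·-1+(2)·-1+(-1)·-1+(-1)·0 = 0
⇒ I^-1

{"I": -1, "Θ": 0, "T": 0}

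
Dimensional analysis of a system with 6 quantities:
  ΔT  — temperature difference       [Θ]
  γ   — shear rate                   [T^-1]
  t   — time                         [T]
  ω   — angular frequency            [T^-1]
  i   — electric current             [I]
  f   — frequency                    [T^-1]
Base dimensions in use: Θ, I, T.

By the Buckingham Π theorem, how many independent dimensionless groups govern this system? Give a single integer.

3

Write exponents as rows Θ,I,T / cols ΔT,γ,t,ω,i,f:
  Θ: [ 1  0  0  0  0  0]
  I: [ 0  0  0  0  1  0]
  T: [ 0 -1  1 -1  0 -1]
Echelon form has 3 nonzero rows (pivots: ΔT,γ,i)
Π count = n − r = 6 − 3 = 3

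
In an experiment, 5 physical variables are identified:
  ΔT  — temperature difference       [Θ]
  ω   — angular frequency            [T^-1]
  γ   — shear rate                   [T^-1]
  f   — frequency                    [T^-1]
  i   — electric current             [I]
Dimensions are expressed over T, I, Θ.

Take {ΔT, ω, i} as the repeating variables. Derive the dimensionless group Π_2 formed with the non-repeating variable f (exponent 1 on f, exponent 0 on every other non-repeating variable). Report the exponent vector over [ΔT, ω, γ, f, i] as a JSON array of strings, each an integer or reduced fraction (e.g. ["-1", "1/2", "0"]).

Exponent matrix [T,I,Θ] × [ΔT,ω,γ,f,i]:
  T: [ 0 -1 -1 -1  0]
  I: [ 0  0  0  0  1]
  Θ: [ 1  0  0  0  0]
Row reduction gives pivot columns ΔT,ω,i; rank = 3
Pivot set = {ΔT,ω,i}, free = {γ,f}
RREF:
  r0: [   1    0    0    0    0]
  r1: [   0    1    1    1    0]
  r2: [   0    0    0    0    1]
Fix exponent of f at 1, γ at 0; solve each RREF row for its pivot's exponent:
  r0: exp(ΔT) + (0)·1 = 0 ⇒ exp(ΔT) = 0
  r1: exp(ω) + (1)·1 = 0 ⇒ exp(ω) = -1
  r2: exp(i) + (0)·1 = 0 ⇒ exp(i) = 0
Π_2 = ω^-1 · f

["0", "-1", "0", "1", "0"]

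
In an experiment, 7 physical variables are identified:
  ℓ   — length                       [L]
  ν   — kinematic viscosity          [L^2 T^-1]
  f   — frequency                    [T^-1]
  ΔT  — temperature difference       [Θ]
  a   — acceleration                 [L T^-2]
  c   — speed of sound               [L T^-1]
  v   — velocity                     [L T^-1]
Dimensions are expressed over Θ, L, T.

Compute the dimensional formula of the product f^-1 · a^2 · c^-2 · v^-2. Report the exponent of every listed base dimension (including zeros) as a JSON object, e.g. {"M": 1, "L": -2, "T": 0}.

{"Θ": 0, "L": -2, "T": 1}

Write exponents as rows Θ,L,T / cols ℓ,ν,f,ΔT,a,c,v:
  Θ: [ 0  0  0  1  0  0  0]
  L: [ 1  2  0  0  1  1  1]
  T: [ 0 -1 -1  0 -2 -1 -1]
  [Θ]: (-1)·0+(2)·0+(-2)·0+(-2)·0 = 0
  [L]: (-1)·0+(2)·1+(-2)·1+(-2)·1 = -2
  [T]: (-1)·-1+(2)·-2+(-2)·-1+(-2)·-1 = 1
⇒ L^-2 T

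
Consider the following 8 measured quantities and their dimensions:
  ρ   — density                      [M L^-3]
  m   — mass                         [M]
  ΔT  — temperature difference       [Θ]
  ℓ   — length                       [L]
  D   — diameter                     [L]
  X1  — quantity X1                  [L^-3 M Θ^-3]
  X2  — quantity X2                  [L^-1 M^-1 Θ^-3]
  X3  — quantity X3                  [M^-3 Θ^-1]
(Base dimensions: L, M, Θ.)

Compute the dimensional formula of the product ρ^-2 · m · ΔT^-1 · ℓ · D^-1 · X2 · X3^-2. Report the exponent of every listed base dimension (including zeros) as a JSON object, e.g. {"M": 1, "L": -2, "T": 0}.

{"L": 5, "M": 4, "Θ": -2}

Dimensional matrix (L×M×Θ by ρ×m×ΔT×ℓ×D×X1×X2×X3):
  L: [-3  0  0  1  1 -3 -1  0]
  M: [ 1  1  0  0  0  1 -1 -3]
  Θ: [ 0  0  1  0  0 -3 -3 -1]
  [L]: (-2)·-3+(1)·0+(-1)·0+(1)·1+(-1)·1+(1)·-1+(-2)·0 = 5
  [M]: (-2)·1+(1)·1+(-1)·0+(1)·0+(-1)·0+(1)·-1+(-2)·-3 = 4
  [Θ]: (-2)·0+(1)·0+(-1)·1+(1)·0+(-1)·0+(1)·-3+(-2)·-1 = -2
⇒ L^5 M^4 Θ^-2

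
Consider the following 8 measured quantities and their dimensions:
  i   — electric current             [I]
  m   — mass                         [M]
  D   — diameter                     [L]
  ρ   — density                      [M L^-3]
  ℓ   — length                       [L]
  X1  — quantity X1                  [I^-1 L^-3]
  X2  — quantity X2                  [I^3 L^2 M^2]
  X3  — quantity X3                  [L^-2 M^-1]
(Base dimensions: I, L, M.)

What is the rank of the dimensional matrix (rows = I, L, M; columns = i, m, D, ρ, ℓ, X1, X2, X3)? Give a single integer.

3

Write exponents as rows I,L,M / cols i,m,D,ρ,ℓ,X1,X2,X3:
  I: [ 1  0  0  0  0 -1  3  0]
  L: [ 0  0  1 -3  1 -3  2 -2]
  M: [ 0  1  0  1  0  0  2 -1]
Row reduction gives pivot columns i,m,D; rank = 3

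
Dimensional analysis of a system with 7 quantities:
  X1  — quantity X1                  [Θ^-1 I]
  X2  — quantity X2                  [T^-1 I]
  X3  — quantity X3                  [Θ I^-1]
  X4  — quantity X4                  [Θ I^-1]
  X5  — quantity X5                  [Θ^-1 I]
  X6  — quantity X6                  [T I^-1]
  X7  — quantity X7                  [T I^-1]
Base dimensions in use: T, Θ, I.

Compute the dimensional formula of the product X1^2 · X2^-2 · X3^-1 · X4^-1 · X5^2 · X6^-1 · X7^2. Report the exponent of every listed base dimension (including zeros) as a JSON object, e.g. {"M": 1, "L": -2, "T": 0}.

Write exponents as rows T,Θ,I / cols X1,X2,X3,X4,X5,X6,X7:
  T: [ 0 -1  0  0  0  1  1]
  Θ: [-1  0  1  1 -1  0  0]
  I: [ 1  1 -1 -1  1 -1 -1]
  [T]: (2)·0+(-2)·-1+(-1)·0+(-1)·0+(2)·0+(-1)·1+(2)·1 = 3
  [Θ]: (2)·-1+(-2)·0+(-1)·1+(-1)·1+(2)·-1+(-1)·0+(2)·0 = -6
  [I]: (2)·1+(-2)·1+(-1)·-1+(-1)·-1+(2)·1+(-1)·-1+(2)·-1 = 3
⇒ T^3 Θ^-6 I^3

{"T": 3, "Θ": -6, "I": 3}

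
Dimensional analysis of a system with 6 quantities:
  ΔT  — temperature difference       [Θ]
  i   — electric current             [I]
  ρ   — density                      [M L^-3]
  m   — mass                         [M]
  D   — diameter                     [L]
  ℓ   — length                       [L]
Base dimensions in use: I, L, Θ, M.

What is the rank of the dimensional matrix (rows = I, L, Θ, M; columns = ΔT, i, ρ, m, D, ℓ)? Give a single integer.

Write exponents as rows I,L,Θ,M / cols ΔT,i,ρ,m,D,ℓ:
  I: [ 0  1  0  0  0  0]
  L: [ 0  0 -3  0  1  1]
  Θ: [ 1  0  0  0  0  0]
  M: [ 0  0  1  1  0  0]
Echelon form has 4 nonzero rows (pivots: ΔT,i,ρ,m)

4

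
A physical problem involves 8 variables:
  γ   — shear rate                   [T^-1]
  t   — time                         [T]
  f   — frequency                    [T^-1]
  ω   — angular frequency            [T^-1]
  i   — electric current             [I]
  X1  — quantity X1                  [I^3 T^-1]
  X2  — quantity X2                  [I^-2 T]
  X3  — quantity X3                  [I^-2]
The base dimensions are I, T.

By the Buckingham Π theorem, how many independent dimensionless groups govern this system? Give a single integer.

Write exponents as rows I,T / cols γ,t,f,ω,i,X1,X2,X3:
  I: [ 0  0  0  0  1  3 -2 -2]
  T: [-1  1 -1 -1  0 -1  1  0]
RREF → pivots at {γ,i} ⇒ r = 2
Π count = n − r = 8 − 2 = 6

6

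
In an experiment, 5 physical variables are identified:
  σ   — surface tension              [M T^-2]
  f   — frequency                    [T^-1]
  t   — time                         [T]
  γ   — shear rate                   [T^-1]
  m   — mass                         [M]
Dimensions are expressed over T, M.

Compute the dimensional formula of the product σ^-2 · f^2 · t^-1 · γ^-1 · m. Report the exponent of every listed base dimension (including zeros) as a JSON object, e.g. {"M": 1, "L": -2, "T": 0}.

Dimensional matrix (T×M by σ×f×t×γ×m):
  T: [-2 -1  1 -1  0]
  M: [ 1  0  0  0  1]
  [T]: (-2)·-2+(2)·-1+(-1)·1+(-1)·-1+(1)·0 = 2
  [M]: (-2)·1+(2)·0+(-1)·0+(-1)·0+(1)·1 = -1
⇒ T^2 M^-1

{"T": 2, "M": -1}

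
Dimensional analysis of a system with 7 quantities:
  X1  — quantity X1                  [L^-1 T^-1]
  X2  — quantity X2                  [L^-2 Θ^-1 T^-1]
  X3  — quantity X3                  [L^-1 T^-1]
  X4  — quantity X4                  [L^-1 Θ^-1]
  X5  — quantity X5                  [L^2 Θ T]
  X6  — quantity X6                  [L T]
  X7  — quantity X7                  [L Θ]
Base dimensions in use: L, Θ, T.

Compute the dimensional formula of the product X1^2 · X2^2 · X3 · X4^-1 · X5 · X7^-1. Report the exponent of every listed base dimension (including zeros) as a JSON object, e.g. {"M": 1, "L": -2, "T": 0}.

Exponent matrix [L,Θ,T] × [X1,X2,X3,X4,X5,X6,X7]:
  L: [-1 -2 -1 -1  2  1  1]
  Θ: [ 0 -1  0 -1  1  0  1]
  T: [-1 -1 -1  0  1  1  0]
  [L]: (2)·-1+(2)·-2+(1)·-1+(-1)·-1+(1)·2+(-1)·1 = -5
  [Θ]: (2)·0+(2)·-1+(1)·0+(-1)·-1+(1)·1+(-1)·1 = -1
  [T]: (2)·-1+(2)·-1+(1)·-1+(-1)·0+(1)·1+(-1)·0 = -4
⇒ L^-5 Θ^-1 T^-4

{"L": -5, "Θ": -1, "T": -4}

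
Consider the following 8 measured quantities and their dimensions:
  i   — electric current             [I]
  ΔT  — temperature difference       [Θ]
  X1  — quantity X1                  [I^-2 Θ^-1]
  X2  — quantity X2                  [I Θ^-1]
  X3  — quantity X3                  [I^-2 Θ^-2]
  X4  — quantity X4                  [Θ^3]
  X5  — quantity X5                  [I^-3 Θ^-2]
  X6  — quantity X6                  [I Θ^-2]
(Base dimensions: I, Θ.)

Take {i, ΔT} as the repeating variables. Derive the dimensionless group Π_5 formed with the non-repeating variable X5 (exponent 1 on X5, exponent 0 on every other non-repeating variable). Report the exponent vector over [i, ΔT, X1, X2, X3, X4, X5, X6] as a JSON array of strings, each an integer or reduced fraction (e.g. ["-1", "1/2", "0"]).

["3", "2", "0", "0", "0", "0", "1", "0"]

Exponent matrix [I,Θ] × [i,ΔT,X1,X2,X3,X4,X5,X6]:
  I: [ 1  0 -2  1 -2  0 -3  1]
  Θ: [ 0  1 -1 -1 -2  3 -2 -2]
Row reduction gives pivot columns i,ΔT; rank = 2
Pivot set = {i,ΔT}, free = {X1,X2,X3,X4,X5,X6}
RREF:
  r0: [   1    0   -2    1   -2    0   -3    1]
  r1: [   0    1   -1   -1   -2    3   -2   -2]
Fix exponent of X5 at 1, X1 at 0, X2 at 0, X3 at 0, X4 at 0, X6 at 0; solve each RREF row for its pivot's exponent:
  r0: exp(i) + (-3)·1 = 0 ⇒ exp(i) = 3
  r1: exp(ΔT) + (-2)·1 = 0 ⇒ exp(ΔT) = 2
Π_5 = i^3 · ΔT^2 · X5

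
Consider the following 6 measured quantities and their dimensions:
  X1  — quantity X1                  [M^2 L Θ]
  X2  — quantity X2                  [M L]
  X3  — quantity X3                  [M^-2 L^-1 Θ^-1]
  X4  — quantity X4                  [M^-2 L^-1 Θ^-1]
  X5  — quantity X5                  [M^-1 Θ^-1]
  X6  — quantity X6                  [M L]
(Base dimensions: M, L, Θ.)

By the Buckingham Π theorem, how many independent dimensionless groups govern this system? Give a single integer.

4

Dimensional matrix (M×L×Θ by X1×X2×X3×X4×X5×X6):
  M: [ 2  1 -2 -2 -1  1]
  L: [ 1  1 -1 -1  0  1]
  Θ: [ 1  0 -1 -1 -1  0]
Row reduction gives pivot columns X1,X2; rank = 2
Π count = n − r = 6 − 2 = 4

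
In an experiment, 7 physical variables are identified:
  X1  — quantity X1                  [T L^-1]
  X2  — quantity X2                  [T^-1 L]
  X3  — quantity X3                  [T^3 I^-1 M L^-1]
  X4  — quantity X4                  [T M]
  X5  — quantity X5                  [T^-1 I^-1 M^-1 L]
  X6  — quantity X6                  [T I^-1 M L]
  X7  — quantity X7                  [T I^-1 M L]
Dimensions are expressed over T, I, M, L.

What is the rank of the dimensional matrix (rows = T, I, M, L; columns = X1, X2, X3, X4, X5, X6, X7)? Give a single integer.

Dimensional matrix (T×I×M×L by X1×X2×X3×X4×X5×X6×X7):
  T: [ 1 -1  3  1 -1  1  1]
  I: [ 0  0 -1  0 -1 -1 -1]
  M: [ 0  0  1  1 -1  1  1]
  L: [-1  1 -1  0  1  1  1]
Echelon form has 3 nonzero rows (pivots: X1,X3,X4)

3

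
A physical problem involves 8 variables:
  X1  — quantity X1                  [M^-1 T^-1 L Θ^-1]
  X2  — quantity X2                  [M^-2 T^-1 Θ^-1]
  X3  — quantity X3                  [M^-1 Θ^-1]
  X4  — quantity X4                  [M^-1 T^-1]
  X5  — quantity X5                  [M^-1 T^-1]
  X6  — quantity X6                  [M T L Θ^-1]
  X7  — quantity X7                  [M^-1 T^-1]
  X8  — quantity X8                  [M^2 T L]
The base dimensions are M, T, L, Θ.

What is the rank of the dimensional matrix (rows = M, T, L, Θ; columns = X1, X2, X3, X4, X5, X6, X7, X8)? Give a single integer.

Dimensional matrix (M×T×L×Θ by X1×X2×X3×X4×X5×X6×X7×X8):
  M: [-1 -2 -1 -1 -1  1 -1  2]
  T: [-1 -1  0 -1 -1  1 -1  1]
  L: [ 1  0  0  0  0  1  0  1]
  Θ: [-1 -1 -1  0  0 -1  0  0]
Echelon form has 3 nonzero rows (pivots: X1,X2,X3)

3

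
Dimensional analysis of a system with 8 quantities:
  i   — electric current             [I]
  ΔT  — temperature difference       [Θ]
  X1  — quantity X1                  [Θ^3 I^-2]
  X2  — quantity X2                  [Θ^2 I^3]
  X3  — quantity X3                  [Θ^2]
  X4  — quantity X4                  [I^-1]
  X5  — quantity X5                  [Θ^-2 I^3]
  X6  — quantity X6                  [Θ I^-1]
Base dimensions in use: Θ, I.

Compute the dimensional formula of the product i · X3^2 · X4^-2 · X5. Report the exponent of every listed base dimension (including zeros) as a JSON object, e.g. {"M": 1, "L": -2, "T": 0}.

Write exponents as rows Θ,I / cols i,ΔT,X1,X2,X3,X4,X5,X6:
  Θ: [ 0  1  3  2  2  0 -2  1]
  I: [ 1  0 -2  3  0 -1  3 -1]
  [Θ]: (1)·0+(2)·2+(-2)·0+(1)·-2 = 2
  [I]: (1)·1+(2)·0+(-2)·-1+(1)·3 = 6
⇒ Θ^2 I^6

{"Θ": 2, "I": 6}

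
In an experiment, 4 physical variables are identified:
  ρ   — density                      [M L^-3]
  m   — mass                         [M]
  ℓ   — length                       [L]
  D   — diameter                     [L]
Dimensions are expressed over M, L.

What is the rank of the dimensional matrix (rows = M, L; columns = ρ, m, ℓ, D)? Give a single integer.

Dimensional matrix (M×L by ρ×m×ℓ×D):
  M: [ 1  1  0  0]
  L: [-3  0  1  1]
Row reduction gives pivot columns ρ,m; rank = 2

2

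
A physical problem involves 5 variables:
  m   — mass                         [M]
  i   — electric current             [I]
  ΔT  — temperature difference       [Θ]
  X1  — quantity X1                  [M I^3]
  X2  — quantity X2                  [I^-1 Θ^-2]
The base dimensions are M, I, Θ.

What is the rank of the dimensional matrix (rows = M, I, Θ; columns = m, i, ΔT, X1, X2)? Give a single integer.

3

Write exponents as rows M,I,Θ / cols m,i,ΔT,X1,X2:
  M: [ 1  0  0  1  0]
  I: [ 0  1  0  3 -1]
  Θ: [ 0  0  1  0 -2]
Echelon form has 3 nonzero rows (pivots: m,i,ΔT)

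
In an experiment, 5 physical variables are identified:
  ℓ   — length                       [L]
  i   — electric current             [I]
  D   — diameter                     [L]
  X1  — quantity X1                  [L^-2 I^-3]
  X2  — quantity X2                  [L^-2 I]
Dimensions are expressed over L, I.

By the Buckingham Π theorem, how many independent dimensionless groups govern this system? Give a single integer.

Exponent matrix [L,I] × [ℓ,i,D,X1,X2]:
  L: [ 1  0  1 -2 -2]
  I: [ 0  1  0 -3  1]
RREF → pivots at {ℓ,i} ⇒ r = 2
Π count = n − r = 5 − 2 = 3

3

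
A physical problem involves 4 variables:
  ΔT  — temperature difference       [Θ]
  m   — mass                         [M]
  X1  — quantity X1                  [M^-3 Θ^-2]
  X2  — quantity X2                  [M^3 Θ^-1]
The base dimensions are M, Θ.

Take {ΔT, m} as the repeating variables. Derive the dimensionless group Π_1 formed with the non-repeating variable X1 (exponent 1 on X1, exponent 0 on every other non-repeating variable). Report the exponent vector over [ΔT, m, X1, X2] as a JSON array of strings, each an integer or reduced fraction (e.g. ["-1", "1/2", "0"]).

Dimensional matrix (M×Θ by ΔT×m×X1×X2):
  M: [ 0  1 -3  3]
  Θ: [ 1  0 -2 -1]
RREF → pivots at {ΔT,m} ⇒ r = 2
Repeat: ΔT,m; free: X1,X2
RREF:
  r0: [   1    0   -2   -1]
  r1: [   0    1   -3    3]
Fix exponent of X1 at 1, X2 at 0; solve each RREF row for its pivot's exponent:
  r0: exp(ΔT) + (-2)·1 = 0 ⇒ exp(ΔT) = 2
  r1: exp(m) + (-3)·1 = 0 ⇒ exp(m) = 3
Π_1 = ΔT^2 · m^3 · X1

["2", "3", "1", "0"]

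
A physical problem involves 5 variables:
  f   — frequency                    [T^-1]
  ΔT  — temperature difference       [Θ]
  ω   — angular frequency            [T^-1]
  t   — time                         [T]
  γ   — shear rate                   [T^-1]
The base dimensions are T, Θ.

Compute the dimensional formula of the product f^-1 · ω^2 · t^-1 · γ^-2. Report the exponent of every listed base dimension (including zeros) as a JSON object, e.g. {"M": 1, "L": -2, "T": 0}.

Dimensional matrix (T×Θ by f×ΔT×ω×t×γ):
  T: [-1  0 -1  1 -1]
  Θ: [ 0  1  0  0  0]
  [T]: (-1)·-1+(2)·-1+(-1)·1+(-2)·-1 = 0
  [Θ]: (-1)·0+(2)·0+(-1)·0+(-2)·0 = 0
⇒ 1 (dimensionless)

{"T": 0, "Θ": 0}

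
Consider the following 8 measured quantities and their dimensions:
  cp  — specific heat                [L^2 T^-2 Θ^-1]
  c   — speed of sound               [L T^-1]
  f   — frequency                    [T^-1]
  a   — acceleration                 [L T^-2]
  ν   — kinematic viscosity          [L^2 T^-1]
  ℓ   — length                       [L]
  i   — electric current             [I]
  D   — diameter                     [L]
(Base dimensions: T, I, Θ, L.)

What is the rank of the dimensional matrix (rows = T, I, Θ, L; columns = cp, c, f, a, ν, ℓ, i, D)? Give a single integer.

Dimensional matrix (T×I×Θ×L by cp×c×f×a×ν×ℓ×i×D):
  T: [-2 -1 -1 -2 -1  0  0  0]
  I: [ 0  0  0  0  0  0  1  0]
  Θ: [-1  0  0  0  0  0  0  0]
  L: [ 2  1  0  1  2  1  0  1]
Row reduction gives pivot columns cp,c,f,i; rank = 4

4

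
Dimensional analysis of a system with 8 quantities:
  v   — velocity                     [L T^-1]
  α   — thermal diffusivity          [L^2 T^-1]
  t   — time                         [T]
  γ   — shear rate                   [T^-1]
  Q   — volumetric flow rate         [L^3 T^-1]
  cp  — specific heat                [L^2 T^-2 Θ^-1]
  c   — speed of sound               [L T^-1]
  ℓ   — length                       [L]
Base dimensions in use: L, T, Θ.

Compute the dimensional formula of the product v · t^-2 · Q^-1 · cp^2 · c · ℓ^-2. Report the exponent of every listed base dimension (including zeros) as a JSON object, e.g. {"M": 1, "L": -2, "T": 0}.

Write exponents as rows L,T,Θ / cols v,α,t,γ,Q,cp,c,ℓ:
  L: [ 1  2  0  0  3  2  1  1]
  T: [-1 -1  1 -1 -1 -2 -1  0]
  Θ: [ 0  0  0  0  0 -1  0  0]
  [L]: (1)·1+(-2)·0+(-1)·3+(2)·2+(1)·1+(-2)·1 = 1
  [T]: (1)·-1+(-2)·1+(-1)·-1+(2)·-2+(1)·-1+(-2)·0 = -7
  [Θ]: (1)·0+(-2)·0+(-1)·0+(2)·-1+(1)·0+(-2)·0 = -2
⇒ L T^-7 Θ^-2

{"L": 1, "T": -7, "Θ": -2}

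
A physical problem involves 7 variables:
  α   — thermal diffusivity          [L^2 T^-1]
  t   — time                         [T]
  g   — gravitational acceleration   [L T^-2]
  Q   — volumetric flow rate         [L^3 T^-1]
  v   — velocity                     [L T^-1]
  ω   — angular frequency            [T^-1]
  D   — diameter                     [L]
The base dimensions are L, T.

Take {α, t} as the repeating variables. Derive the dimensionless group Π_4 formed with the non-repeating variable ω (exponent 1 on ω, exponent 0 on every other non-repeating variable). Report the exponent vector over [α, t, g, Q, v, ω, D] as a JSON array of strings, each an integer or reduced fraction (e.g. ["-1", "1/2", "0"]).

["0", "1", "0", "0", "0", "1", "0"]

Exponent matrix [L,T] × [α,t,g,Q,v,ω,D]:
  L: [ 2  0  1  3  1  0  1]
  T: [-1  1 -2 -1 -1 -1  0]
RREF → pivots at {α,t} ⇒ r = 2
Repeat: α,t; free: g,Q,v,ω,D
RREF:
  r0: [   1    0  1/2  3/2  1/2    0  1/2]
  r1: [   0    1 -3/2  1/2 -1/2   -1  1/2]
Fix exponent of ω at 1, g at 0, Q at 0, v at 0, D at 0; solve each RREF row for its pivot's exponent:
  r0: exp(α) + (0)·1 = 0 ⇒ exp(α) = 0
  r1: exp(t) + (-1)·1 = 0 ⇒ exp(t) = 1
Π_4 = t · ω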